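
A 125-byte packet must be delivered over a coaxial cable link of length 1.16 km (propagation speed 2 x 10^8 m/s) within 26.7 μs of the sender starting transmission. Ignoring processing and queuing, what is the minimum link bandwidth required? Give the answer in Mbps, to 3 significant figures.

L = 1000 bits.
Propagation delay = 1160 / 200000000 = 5.8 μs.
Transmission budget = 26.7 − 5.8 = 20.9 μs.
R ≥ L / t_tx = 1000 bits / 2.09e-05 s = 47.8 Mbps.

47.8 Mbps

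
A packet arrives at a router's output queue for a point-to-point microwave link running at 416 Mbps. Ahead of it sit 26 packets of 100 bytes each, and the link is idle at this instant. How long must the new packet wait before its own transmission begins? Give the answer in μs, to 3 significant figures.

Each queued packet: L/R = 800/416000000 = 1.92308 μs.
26 queued → 50 μs.
Queuing delay = 50.0 μs.

50.0 μs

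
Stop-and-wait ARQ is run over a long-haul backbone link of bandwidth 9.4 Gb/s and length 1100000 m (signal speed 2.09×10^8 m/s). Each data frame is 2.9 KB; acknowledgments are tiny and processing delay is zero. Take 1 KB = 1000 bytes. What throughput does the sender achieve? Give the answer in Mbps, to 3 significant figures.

2.20 Mbps

t_tx = L/R = 23200/9400000000 = 2.46809e-06 s.
t_prop = 1100000/209000000 = 0.00526316 s; RTT = 0.0105263 s.
Cycle = t_tx + RTT = 0.0105288 s.
Throughput = L / cycle = 23200 / 0.0105288 = 2.20 Mbps.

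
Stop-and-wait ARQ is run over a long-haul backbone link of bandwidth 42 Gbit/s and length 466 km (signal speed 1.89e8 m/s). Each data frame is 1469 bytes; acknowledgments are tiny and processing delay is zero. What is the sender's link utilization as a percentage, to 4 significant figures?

0.005674 %

t_tx = L/R = 11752/42000000000 = 2.7981e-07 s.
t_prop = 466000/189000000 = 0.00246561 s; RTT = 0.00493122 s.
Cycle = t_tx + RTT = 0.0049315 s.
Utilization = t_tx / cycle = 2.7981e-07/0.0049315 = 0.005674 %.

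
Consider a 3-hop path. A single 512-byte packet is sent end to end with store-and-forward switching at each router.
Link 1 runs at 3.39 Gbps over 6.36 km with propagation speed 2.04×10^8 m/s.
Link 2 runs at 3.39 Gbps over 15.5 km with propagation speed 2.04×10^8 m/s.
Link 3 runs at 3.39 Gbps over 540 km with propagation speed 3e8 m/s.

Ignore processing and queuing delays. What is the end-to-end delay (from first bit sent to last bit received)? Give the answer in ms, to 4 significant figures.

1.911 ms

L = 512 × 8 = 4096 bits.
Transmission delay per hop = L/R = 4096/3390000000 = 0.00120826 ms; 3 hops → 0.00362478 ms.
Propagation delays (d/s per hop): 0.0311765, 0.0759804, 1.8 ms; sum = 1.90716 ms.
End-to-end = 1.911 ms.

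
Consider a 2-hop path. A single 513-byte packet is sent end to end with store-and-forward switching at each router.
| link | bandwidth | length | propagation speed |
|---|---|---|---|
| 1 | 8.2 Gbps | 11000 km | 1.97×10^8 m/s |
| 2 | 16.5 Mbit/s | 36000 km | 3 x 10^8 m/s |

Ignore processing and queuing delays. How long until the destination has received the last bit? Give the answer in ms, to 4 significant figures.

176.1 ms

L = 513 × 8 = 4104 bits.
Transmission delays (L/R per hop): 0.000500488, 0.248727 ms; sum = 0.249228 ms.
Propagation delays (d/s per hop): 55.8376, 120 ms; sum = 175.838 ms.
End-to-end = 176.1 ms.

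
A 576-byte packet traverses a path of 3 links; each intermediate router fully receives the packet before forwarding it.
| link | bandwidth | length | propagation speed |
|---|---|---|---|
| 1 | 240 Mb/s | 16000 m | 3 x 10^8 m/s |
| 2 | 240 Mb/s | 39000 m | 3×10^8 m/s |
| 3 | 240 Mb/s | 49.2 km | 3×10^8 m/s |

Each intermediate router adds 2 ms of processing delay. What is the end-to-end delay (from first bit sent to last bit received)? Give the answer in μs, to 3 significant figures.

L = 576 × 8 = 4608 bits.
Transmission delay per hop = L/R = 4608/240000000 = 19.2 μs; 3 hops → 57.6 μs.
Propagation delays (d/s per hop): 53.3333, 130, 164 μs; sum = 347.333 μs.
Processing at 2 router(s): 2 × 2 ms = 4000 μs.
End-to-end = 4400 μs.

4400 μs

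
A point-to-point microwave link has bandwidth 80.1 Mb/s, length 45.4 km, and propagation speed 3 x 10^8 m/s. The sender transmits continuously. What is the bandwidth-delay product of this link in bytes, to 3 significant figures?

1520 bytes

Propagation delay = 45400 / 300000000 = 0.000151333 s.
BDP = R × t_prop = 80100000 × 0.000151333 = 12121.8 bits.
In bytes: 12121.8/8 = 1520 bytes.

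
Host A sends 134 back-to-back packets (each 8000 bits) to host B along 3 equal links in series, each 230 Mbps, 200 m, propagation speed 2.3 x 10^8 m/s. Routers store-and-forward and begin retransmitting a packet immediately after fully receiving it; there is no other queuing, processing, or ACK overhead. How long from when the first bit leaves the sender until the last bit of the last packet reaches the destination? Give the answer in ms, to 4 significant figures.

Per-hop transmission t_tx = L/R = 8000/230000000 = 0.0347826 ms.
Per-hop propagation t_prop = 200/2.3e+08 = 0.000869565 ms.
Pipeline fill: first packet needs 3·t_tx to clear all hops; remaining 133 packets each add one t_tx.
Total = (3+134-1)·t_tx + 3·t_prop = 136·0.0347826 + 3·0.000869565 = 4.733 ms.

4.733 ms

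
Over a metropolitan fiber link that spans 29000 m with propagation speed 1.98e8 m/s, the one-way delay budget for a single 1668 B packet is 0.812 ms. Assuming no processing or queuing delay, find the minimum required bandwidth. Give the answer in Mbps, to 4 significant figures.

20.05 Mbps

L = 13344 bits.
Propagation delay = 29000 / 198000000 = 0.146465 ms.
Transmission budget = 0.812 − 0.146465 = 0.665535 ms.
R ≥ L / t_tx = 13344 bits / 0.000665535 s = 20.05 Mbps.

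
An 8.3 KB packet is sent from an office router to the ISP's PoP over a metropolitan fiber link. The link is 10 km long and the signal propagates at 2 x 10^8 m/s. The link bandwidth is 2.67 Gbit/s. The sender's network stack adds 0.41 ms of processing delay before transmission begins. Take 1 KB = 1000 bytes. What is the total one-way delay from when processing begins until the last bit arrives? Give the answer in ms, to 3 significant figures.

L = 66400 bits.
Transmission delay = L/R = 66400 / 2670000000 = 0.0248689 ms.
Propagation delay = d/s = 10000 m / 200000000 m/s = 0.05 ms.
Plus processing delay 0.41 ms = 0.41 ms.
Total = 0.485 ms.

0.485 ms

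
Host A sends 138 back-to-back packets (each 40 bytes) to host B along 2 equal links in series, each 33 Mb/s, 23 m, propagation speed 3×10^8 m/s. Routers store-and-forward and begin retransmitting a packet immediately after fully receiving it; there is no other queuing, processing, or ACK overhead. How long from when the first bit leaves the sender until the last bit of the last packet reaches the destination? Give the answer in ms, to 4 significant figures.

Per-hop transmission t_tx = L/R = 320/33000000 = 0.00969697 ms.
Per-hop propagation t_prop = 23/300000000 = 7.66667e-05 ms.
Pipeline fill: first packet needs 2·t_tx to clear all hops; remaining 137 packets each add one t_tx.
Total = (2+138-1)·t_tx + 2·t_prop = 139·0.00969697 + 2·7.66667e-05 = 1.348 ms.

1.348 ms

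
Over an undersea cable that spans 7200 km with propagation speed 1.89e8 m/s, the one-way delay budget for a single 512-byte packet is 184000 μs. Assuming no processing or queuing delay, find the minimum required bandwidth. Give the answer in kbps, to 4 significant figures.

28.07 kbps

L = 4096 bits.
Propagation delay = 7200000 / 189000000 = 38095.2 μs.
Transmission budget = 184000 − 38095.2 = 145905 μs.
R ≥ L / t_tx = 4096 bits / 0.145905 s = 28.07 kbps.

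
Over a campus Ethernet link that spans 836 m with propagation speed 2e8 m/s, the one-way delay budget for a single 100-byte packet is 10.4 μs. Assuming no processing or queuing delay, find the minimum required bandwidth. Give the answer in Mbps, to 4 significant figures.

L = 800 bits.
Propagation delay = 836 / 200000000 = 4.18 μs.
Transmission budget = 10.4 − 4.18 = 6.22 μs.
R ≥ L / t_tx = 800 bits / 6.22e-06 s = 128.6 Mbps.

128.6 Mbps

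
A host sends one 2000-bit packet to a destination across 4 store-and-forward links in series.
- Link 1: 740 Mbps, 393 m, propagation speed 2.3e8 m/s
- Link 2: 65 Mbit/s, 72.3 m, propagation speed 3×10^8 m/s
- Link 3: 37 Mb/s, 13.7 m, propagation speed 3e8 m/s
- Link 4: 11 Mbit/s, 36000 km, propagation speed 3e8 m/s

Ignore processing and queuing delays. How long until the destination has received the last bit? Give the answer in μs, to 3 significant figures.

Transmission delays (L/R per hop): 2.7027, 30.7692, 54.0541, 181.818 μs; sum = 269.344 μs.
Propagation delays (d/s per hop): 1.7087, 0.241, 0.0456667, 120000 μs; sum = 120002 μs.
End-to-end = 120000 μs.

120000 μs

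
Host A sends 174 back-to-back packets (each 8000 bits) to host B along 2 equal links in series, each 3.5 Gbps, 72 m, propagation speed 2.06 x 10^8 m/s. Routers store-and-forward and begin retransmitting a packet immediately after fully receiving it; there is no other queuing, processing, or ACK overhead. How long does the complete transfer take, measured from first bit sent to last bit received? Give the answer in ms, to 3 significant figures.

0.401 ms

Per-hop transmission t_tx = L/R = 8000/3500000000 = 0.00228571 ms.
Per-hop propagation t_prop = 72/206000000 = 0.000349515 ms.
Pipeline fill: first packet needs 2·t_tx to clear all hops; remaining 173 packets each add one t_tx.
Total = (2+174-1)·t_tx + 2·t_prop = 175·0.00228571 + 2·0.000349515 = 0.401 ms.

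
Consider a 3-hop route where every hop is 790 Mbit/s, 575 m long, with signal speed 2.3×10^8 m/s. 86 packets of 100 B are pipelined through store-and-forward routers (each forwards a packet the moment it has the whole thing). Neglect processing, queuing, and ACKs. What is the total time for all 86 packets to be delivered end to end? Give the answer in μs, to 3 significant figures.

96.6 μs

Per-hop transmission t_tx = L/R = 800/790000000 = 1.01266 μs.
Per-hop propagation t_prop = 575/2.3e+08 = 2.5 μs.
Pipeline fill: first packet needs 3·t_tx to clear all hops; remaining 85 packets each add one t_tx.
Total = (3+86-1)·t_tx + 3·t_prop = 88·1.01266 + 3·2.5 = 96.6 μs.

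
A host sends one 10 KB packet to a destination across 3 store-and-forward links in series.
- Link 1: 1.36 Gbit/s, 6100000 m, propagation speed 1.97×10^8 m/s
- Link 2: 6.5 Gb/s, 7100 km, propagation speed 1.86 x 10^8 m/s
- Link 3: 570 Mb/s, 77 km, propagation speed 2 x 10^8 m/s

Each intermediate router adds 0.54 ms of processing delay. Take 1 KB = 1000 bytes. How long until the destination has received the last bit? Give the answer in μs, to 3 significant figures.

L = 80000 bits.
Transmission delays (L/R per hop): 58.8235, 12.3077, 140.351 μs; sum = 211.482 μs.
Propagation delays (d/s per hop): 30964.5, 38172, 385 μs; sum = 69521.5 μs.
Processing at 2 router(s): 2 × 0.54 ms = 1080 μs.
End-to-end = 70800 μs.

70800 μs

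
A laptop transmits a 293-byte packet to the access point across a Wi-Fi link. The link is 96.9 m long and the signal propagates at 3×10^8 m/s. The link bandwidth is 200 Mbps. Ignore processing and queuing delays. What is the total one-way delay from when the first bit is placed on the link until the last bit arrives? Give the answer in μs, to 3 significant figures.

12.0 μs

L = 293 × 8 = 2344 bits.
Transmission delay = L/R = 2344 / 200000000 = 11.72 μs.
Propagation delay = d/s = 96.9 m / 300000000 m/s = 0.323 μs.
Total = 12.0 μs.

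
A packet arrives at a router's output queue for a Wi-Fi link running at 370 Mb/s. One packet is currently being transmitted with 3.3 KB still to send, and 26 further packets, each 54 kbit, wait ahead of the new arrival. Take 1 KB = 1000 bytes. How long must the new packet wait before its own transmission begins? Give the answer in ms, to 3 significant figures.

3.87 ms

Each queued packet: L/R = 54000/370000000 = 0.145946 ms.
26 queued → 3.79459 ms.
Plus remaining 26400 bits of current packet: 0.0713514 ms.
Queuing delay = 3.87 ms.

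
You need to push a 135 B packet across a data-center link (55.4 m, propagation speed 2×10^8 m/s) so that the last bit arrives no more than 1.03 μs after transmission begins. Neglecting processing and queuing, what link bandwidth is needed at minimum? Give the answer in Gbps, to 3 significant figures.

L = 1080 bits.
Propagation delay = 55.4 / 200000000 = 0.277 μs.
Transmission budget = 1.03 − 0.277 = 0.753 μs.
R ≥ L / t_tx = 1080 bits / 7.53e-07 s = 1.43 Gbps.

1.43 Gbps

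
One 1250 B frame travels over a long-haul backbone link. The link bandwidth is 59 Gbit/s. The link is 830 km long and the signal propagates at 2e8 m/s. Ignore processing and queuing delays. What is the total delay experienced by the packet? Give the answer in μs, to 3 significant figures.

4150 μs

L = 1250 × 8 = 10000 bits.
Transmission delay = L/R = 10000 / 59000000000 = 0.169492 μs.
Propagation delay = d/s = 830000 m / 200000000 m/s = 4150 μs.
Total = 4150 μs.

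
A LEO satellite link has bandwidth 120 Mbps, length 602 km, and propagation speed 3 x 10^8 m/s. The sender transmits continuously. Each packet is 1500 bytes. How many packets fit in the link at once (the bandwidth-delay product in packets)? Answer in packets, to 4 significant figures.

20.07 packets

Propagation delay = 602000 / 300000000 = 0.00200667 s.
BDP = R × t_prop = 120000000 × 0.00200667 = 240800 bits.
In packets of 12000 bits: 20.07 packets.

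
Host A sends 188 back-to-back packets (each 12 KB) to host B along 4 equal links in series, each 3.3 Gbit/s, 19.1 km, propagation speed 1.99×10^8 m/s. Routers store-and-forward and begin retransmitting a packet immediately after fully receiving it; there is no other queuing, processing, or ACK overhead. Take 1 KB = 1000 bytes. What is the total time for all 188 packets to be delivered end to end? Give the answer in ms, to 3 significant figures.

Per-hop transmission t_tx = L/R = 96000/3300000000 = 0.0290909 ms.
Per-hop propagation t_prop = 19100/199000000 = 0.0959799 ms.
Pipeline fill: first packet needs 4·t_tx to clear all hops; remaining 187 packets each add one t_tx.
Total = (4+188-1)·t_tx + 4·t_prop = 191·0.0290909 + 4·0.0959799 = 5.94 ms.

5.94 ms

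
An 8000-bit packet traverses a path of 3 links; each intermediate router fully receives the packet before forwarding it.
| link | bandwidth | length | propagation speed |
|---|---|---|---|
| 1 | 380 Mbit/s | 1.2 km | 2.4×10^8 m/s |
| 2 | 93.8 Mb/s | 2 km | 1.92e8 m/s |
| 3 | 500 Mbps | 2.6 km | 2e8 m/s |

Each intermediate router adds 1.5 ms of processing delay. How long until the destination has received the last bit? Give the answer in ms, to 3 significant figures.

Transmission delays (L/R per hop): 0.0210526, 0.0852878, 0.016 ms; sum = 0.12234 ms.
Propagation delays (d/s per hop): 0.005, 0.0104167, 0.013 ms; sum = 0.0284167 ms.
Processing at 2 router(s): 2 × 1.5 ms = 3 ms.
End-to-end = 3.15 ms.

3.15 ms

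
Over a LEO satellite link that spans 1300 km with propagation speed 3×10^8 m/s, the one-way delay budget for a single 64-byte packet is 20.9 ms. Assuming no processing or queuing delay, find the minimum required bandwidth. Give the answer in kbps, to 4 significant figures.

L = 512 bits.
Propagation delay = 1300000 / 300000000 = 4.33333 ms.
Transmission budget = 20.9 − 4.33333 = 16.5667 ms.
R ≥ L / t_tx = 512 bits / 0.0165667 s = 30.91 kbps.

30.91 kbps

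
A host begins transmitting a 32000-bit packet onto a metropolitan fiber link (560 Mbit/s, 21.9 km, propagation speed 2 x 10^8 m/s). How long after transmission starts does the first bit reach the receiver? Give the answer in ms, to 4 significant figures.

0.1095 ms

First bit experiences only propagation delay: d/s = 21900/200000000 = 0.1095 ms.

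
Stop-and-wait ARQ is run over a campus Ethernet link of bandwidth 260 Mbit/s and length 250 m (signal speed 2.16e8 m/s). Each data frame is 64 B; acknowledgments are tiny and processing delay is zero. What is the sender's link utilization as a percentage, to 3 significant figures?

46.0 %

t_tx = L/R = 512/260000000 = 1.96923e-06 s.
t_prop = 250/216000000 = 1.15741e-06 s; RTT = 2.31481e-06 s.
Cycle = t_tx + RTT = 4.28405e-06 s.
Utilization = t_tx / cycle = 1.96923e-06/4.28405e-06 = 46.0 %.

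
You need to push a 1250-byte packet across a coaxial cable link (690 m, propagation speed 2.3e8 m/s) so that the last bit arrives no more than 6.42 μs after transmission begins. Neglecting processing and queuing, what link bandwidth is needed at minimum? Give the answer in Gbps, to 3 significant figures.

2.92 Gbps

L = 10000 bits.
Propagation delay = 690 / 2.3e+08 = 3 μs.
Transmission budget = 6.42 − 3 = 3.42 μs.
R ≥ L / t_tx = 10000 bits / 3.42e-06 s = 2.92 Gbps.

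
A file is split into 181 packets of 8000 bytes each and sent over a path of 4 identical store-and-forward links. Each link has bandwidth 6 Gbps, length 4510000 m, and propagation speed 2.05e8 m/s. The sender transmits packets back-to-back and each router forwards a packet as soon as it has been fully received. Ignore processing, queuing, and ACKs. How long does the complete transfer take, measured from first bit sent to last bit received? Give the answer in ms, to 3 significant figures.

Per-hop transmission t_tx = L/R = 64000/6000000000 = 0.0106667 ms.
Per-hop propagation t_prop = 4510000/2.05e+08 = 22 ms.
Pipeline fill: first packet needs 4·t_tx to clear all hops; remaining 180 packets each add one t_tx.
Total = (4+181-1)·t_tx + 4·t_prop = 184·0.0106667 + 4·22 = 90.0 ms.

90.0 ms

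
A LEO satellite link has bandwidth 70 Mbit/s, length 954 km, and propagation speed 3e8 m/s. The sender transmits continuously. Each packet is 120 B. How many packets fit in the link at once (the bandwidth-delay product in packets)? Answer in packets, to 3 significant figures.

232 packets

Propagation delay = 954000 / 300000000 = 0.00318 s.
BDP = R × t_prop = 70000000 × 0.00318 = 222600 bits.
In packets of 960 bits: 232 packets.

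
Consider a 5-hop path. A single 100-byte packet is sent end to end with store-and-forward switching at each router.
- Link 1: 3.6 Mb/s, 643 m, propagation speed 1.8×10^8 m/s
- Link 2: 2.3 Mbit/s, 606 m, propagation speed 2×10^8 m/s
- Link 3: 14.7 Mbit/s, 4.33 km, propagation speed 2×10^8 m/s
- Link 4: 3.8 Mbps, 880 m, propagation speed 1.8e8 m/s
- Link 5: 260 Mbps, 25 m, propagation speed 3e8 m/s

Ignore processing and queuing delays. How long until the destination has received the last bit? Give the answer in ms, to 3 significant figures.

L = 100 × 8 = 800 bits.
Transmission delays (L/R per hop): 0.222222, 0.347826, 0.0544218, 0.210526, 0.00307692 ms; sum = 0.838073 ms.
Propagation delays (d/s per hop): 0.00357222, 0.00303, 0.02165, 0.00488889, 8.33333e-05 ms; sum = 0.0332244 ms.
End-to-end = 0.871 ms.

0.871 ms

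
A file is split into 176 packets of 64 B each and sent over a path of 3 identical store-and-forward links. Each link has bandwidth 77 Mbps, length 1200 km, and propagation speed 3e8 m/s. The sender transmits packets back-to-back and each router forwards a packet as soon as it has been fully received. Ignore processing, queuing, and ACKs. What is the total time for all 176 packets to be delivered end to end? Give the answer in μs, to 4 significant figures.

Per-hop transmission t_tx = L/R = 512/77000000 = 6.64935 μs.
Per-hop propagation t_prop = 1200000/300000000 = 4000 μs.
Pipeline fill: first packet needs 3·t_tx to clear all hops; remaining 175 packets each add one t_tx.
Total = (3+176-1)·t_tx + 3·t_prop = 178·6.64935 + 3·4000 = 13180 μs.

13180 μs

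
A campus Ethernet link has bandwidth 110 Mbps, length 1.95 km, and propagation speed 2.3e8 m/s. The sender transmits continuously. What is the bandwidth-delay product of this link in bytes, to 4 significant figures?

Propagation delay = 1950 / 2.3e+08 = 8.47826e-06 s.
BDP = R × t_prop = 110000000 × 8.47826e-06 = 932.609 bits.
In bytes: 932.609/8 = 116.6 bytes.

116.6 bytes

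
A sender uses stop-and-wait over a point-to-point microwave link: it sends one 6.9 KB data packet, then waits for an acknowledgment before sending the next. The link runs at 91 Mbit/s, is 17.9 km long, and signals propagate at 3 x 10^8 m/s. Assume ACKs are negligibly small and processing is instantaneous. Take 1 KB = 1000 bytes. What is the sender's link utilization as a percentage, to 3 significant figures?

t_tx = L/R = 55200/91000000 = 0.000606593 s.
t_prop = 17900/300000000 = 5.96667e-05 s; RTT = 0.000119333 s.
Cycle = t_tx + RTT = 0.000725927 s.
Utilization = t_tx / cycle = 0.000606593/0.000725927 = 83.6 %.

83.6 %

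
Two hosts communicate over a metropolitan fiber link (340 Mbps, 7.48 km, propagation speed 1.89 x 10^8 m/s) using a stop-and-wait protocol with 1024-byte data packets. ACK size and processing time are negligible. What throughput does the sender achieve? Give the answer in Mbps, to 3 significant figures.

t_tx = L/R = 8192/340000000 = 2.40941e-05 s.
t_prop = 7480/189000000 = 3.95767e-05 s; RTT = 7.91534e-05 s.
Cycle = t_tx + RTT = 0.000103248 s.
Throughput = L / cycle = 8192 / 0.000103248 = 79.3 Mbps.

79.3 Mbps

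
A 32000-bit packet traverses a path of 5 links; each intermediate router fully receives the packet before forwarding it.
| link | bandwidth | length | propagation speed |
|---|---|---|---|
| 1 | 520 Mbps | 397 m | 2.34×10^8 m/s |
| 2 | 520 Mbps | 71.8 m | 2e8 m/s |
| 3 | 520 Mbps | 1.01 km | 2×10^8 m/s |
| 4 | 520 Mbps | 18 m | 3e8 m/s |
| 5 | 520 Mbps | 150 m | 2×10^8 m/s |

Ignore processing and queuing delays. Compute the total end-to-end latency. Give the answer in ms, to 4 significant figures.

Transmission delay per hop = L/R = 32000/520000000 = 0.0615385 ms; 5 hops → 0.307692 ms.
Propagation delays (d/s per hop): 0.00169658, 0.000359, 0.00505, 6e-05, 0.00075 ms; sum = 0.00791558 ms.
End-to-end = 0.3156 ms.

0.3156 ms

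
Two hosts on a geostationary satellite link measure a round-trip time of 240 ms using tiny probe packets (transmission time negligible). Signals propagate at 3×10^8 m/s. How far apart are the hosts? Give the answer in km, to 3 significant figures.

One-way propagation = RTT/2 = 120 ms.
d = s × t = 300000000 × 0.12 = 36000 km.

36000 km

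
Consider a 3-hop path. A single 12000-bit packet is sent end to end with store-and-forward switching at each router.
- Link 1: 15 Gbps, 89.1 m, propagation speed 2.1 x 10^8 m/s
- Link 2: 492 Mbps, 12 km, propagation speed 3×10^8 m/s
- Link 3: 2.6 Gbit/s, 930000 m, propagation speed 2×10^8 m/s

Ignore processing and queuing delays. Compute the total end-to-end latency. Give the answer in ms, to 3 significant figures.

Transmission delays (L/R per hop): 0.0008, 0.0243902, 0.00461538 ms; sum = 0.0298056 ms.
Propagation delays (d/s per hop): 0.000424286, 0.04, 4.65 ms; sum = 4.69042 ms.
End-to-end = 4.72 ms.

4.72 ms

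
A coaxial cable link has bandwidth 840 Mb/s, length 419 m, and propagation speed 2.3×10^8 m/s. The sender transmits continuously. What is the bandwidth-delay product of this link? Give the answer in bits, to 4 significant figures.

1530 bits

Propagation delay = 419 / 2.3e+08 = 1.82174e-06 s.
BDP = R × t_prop = 840000000 × 1.82174e-06 = 1530.26 bits.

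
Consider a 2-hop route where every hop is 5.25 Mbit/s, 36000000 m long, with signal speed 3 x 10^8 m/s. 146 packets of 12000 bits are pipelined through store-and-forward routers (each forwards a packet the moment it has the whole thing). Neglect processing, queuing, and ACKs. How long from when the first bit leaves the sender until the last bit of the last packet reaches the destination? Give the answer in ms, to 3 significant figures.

Per-hop transmission t_tx = L/R = 12000/5250000 = 2.28571 ms.
Per-hop propagation t_prop = 36000000/300000000 = 120 ms.
Pipeline fill: first packet needs 2·t_tx to clear all hops; remaining 145 packets each add one t_tx.
Total = (2+146-1)·t_tx + 2·t_prop = 147·2.28571 + 2·120 = 576 ms.

576 ms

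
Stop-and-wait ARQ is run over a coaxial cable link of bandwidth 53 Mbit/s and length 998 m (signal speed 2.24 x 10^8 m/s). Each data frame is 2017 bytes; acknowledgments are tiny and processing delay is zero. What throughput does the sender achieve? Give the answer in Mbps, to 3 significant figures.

51.5 Mbps

t_tx = L/R = 16136/53000000 = 0.000304453 s.
t_prop = 998/2.24e+08 = 4.45536e-06 s; RTT = 8.91071e-06 s.
Cycle = t_tx + RTT = 0.000313364 s.
Throughput = L / cycle = 16136 / 0.000313364 = 51.5 Mbps.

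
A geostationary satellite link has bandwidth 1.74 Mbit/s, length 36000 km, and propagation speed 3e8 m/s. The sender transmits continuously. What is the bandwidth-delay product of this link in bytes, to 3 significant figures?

Propagation delay = 36000000 / 300000000 = 0.12 s.
BDP = R × t_prop = 1740000 × 0.12 = 208800 bits.
In bytes: 208800/8 = 26100 bytes.

26100 bytes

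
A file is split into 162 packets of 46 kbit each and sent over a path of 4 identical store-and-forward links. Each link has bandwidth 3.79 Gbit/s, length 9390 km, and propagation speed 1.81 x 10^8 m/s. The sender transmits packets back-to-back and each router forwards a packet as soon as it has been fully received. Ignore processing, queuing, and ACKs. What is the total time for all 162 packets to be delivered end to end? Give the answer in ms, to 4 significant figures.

Per-hop transmission t_tx = L/R = 46000/3790000000 = 0.0121372 ms.
Per-hop propagation t_prop = 9390000/181000000 = 51.8785 ms.
Pipeline fill: first packet needs 4·t_tx to clear all hops; remaining 161 packets each add one t_tx.
Total = (4+162-1)·t_tx + 4·t_prop = 165·0.0121372 + 4·51.8785 = 209.5 ms.

209.5 ms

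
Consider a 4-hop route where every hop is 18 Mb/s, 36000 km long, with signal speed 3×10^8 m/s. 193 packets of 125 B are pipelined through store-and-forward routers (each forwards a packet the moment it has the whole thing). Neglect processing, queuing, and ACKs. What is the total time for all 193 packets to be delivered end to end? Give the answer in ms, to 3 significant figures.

Per-hop transmission t_tx = L/R = 1000/18000000 = 0.0555556 ms.
Per-hop propagation t_prop = 36000000/300000000 = 120 ms.
Pipeline fill: first packet needs 4·t_tx to clear all hops; remaining 192 packets each add one t_tx.
Total = (4+193-1)·t_tx + 4·t_prop = 196·0.0555556 + 4·120 = 491 ms.

491 ms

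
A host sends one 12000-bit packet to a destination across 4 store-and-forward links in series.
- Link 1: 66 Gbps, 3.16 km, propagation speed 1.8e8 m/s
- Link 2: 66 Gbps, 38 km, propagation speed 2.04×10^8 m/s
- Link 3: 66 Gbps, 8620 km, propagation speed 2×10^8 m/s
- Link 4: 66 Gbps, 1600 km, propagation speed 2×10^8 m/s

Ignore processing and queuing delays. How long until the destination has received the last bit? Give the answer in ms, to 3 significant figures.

51.3 ms

Transmission delay per hop = L/R = 12000/66000000000 = 0.000181818 ms; 4 hops → 0.000727273 ms.
Propagation delays (d/s per hop): 0.0175556, 0.186275, 43.1, 8 ms; sum = 51.3038 ms.
End-to-end = 51.3 ms.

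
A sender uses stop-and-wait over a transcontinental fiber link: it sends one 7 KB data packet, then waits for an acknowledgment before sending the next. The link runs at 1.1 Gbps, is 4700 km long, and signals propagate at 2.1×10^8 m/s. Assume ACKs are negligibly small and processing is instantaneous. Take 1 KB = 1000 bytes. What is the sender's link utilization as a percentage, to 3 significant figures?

t_tx = L/R = 56000/1100000000 = 5.09091e-05 s.
t_prop = 4700000/210000000 = 0.022381 s; RTT = 0.0447619 s.
Cycle = t_tx + RTT = 0.0448128 s.
Utilization = t_tx / cycle = 5.09091e-05/0.0448128 = 0.114 %.

0.114 %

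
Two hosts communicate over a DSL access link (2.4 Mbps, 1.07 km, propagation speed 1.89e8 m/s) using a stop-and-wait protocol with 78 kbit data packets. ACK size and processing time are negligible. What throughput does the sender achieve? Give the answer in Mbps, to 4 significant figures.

2.399 Mbps

t_tx = L/R = 78000/2400000 = 0.0325 s.
t_prop = 1070/189000000 = 5.66138e-06 s; RTT = 1.13228e-05 s.
Cycle = t_tx + RTT = 0.0325113 s.
Throughput = L / cycle = 78000 / 0.0325113 = 2.399 Mbps.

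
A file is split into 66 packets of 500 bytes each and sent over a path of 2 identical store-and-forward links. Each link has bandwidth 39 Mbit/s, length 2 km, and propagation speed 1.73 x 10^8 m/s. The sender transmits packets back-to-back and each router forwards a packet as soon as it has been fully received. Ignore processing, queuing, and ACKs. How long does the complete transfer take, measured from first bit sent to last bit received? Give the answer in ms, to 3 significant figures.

6.89 ms

Per-hop transmission t_tx = L/R = 4000/39000000 = 0.102564 ms.
Per-hop propagation t_prop = 2000/173000000 = 0.0115607 ms.
Pipeline fill: first packet needs 2·t_tx to clear all hops; remaining 65 packets each add one t_tx.
Total = (2+66-1)·t_tx + 2·t_prop = 67·0.102564 + 2·0.0115607 = 6.89 ms.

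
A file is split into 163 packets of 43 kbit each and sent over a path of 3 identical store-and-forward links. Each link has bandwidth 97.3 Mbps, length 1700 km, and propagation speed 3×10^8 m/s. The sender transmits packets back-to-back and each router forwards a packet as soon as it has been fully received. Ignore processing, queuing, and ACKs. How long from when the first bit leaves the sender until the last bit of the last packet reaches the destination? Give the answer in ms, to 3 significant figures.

Per-hop transmission t_tx = L/R = 43000/97300000 = 0.441932 ms.
Per-hop propagation t_prop = 1700000/300000000 = 5.66667 ms.
Pipeline fill: first packet needs 3·t_tx to clear all hops; remaining 162 packets each add one t_tx.
Total = (3+163-1)·t_tx + 3·t_prop = 165·0.441932 + 3·5.66667 = 89.9 ms.

89.9 ms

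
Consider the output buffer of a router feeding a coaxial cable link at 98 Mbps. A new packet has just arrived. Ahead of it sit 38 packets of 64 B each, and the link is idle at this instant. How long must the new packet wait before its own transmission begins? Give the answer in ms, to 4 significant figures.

0.1985 ms

Each queued packet: L/R = 512/98000000 = 0.00522449 ms.
38 queued → 0.198531 ms.
Queuing delay = 0.1985 ms.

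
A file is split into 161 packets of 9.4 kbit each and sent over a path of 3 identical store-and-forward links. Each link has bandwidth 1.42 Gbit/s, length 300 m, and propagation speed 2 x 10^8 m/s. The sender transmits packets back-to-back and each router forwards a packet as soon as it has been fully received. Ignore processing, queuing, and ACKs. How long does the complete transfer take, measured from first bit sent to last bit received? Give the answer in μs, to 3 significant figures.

Per-hop transmission t_tx = L/R = 9400/1420000000 = 6.61972 μs.
Per-hop propagation t_prop = 300/200000000 = 1.5 μs.
Pipeline fill: first packet needs 3·t_tx to clear all hops; remaining 160 packets each add one t_tx.
Total = (3+161-1)·t_tx + 3·t_prop = 163·6.61972 + 3·1.5 = 1080 μs.

1080 μs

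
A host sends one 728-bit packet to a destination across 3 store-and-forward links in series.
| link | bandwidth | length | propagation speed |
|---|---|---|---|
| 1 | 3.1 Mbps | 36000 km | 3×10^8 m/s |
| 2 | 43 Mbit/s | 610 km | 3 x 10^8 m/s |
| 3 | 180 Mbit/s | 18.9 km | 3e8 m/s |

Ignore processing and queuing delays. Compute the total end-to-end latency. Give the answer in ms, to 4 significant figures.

Transmission delays (L/R per hop): 0.234839, 0.0169302, 0.00404444 ms; sum = 0.255813 ms.
Propagation delays (d/s per hop): 120, 2.03333, 0.063 ms; sum = 122.096 ms.
End-to-end = 122.4 ms.

122.4 ms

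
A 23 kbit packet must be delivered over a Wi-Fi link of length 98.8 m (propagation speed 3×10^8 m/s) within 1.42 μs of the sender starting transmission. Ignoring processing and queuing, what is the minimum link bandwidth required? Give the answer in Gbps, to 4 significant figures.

Propagation delay = 98.8 / 300000000 = 0.329333 μs.
Transmission budget = 1.42 − 0.329333 = 1.09067 μs.
R ≥ L / t_tx = 23000 bits / 1.09067e-06 s = 21.09 Gbps.

21.09 Gbps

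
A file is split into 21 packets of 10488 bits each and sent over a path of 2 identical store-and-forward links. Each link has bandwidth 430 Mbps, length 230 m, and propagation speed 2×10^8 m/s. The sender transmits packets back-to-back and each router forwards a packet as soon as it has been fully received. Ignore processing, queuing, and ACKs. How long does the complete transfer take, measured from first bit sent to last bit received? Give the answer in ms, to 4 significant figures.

0.5389 ms

Per-hop transmission t_tx = L/R = 10488/430000000 = 0.0243907 ms.
Per-hop propagation t_prop = 230/200000000 = 0.00115 ms.
Pipeline fill: first packet needs 2·t_tx to clear all hops; remaining 20 packets each add one t_tx.
Total = (2+21-1)·t_tx + 2·t_prop = 22·0.0243907 + 2·0.00115 = 0.5389 ms.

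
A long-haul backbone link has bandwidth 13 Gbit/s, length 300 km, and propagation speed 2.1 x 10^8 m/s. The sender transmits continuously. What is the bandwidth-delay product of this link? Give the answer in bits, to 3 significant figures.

Propagation delay = 300000 / 210000000 = 0.00142857 s.
BDP = R × t_prop = 13000000000 × 0.00142857 = 18571400 bits.

18600000 bits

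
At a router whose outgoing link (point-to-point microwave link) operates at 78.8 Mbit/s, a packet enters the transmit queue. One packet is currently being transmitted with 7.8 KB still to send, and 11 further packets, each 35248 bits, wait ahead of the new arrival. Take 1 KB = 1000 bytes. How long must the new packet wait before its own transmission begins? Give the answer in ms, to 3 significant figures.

Each queued packet: L/R = 35248/78800000 = 0.44731 ms.
11 queued → 4.92041 ms.
Plus remaining 62400 bits of current packet: 0.791878 ms.
Queuing delay = 5.71 ms.

5.71 ms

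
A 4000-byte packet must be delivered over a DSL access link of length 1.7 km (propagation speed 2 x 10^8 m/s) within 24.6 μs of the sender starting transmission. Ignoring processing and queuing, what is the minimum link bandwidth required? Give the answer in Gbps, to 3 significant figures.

1.99 Gbps

L = 32000 bits.
Propagation delay = 1700 / 200000000 = 8.5 μs.
Transmission budget = 24.6 − 8.5 = 16.1 μs.
R ≥ L / t_tx = 32000 bits / 1.61e-05 s = 1.99 Gbps.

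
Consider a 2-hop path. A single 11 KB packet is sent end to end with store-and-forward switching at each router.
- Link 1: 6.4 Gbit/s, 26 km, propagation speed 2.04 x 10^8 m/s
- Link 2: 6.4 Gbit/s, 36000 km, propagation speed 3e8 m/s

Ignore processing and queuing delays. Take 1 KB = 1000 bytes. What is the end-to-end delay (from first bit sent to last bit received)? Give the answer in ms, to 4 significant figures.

120.2 ms

L = 88000 bits.
Transmission delay per hop = L/R = 88000/6400000000 = 0.01375 ms; 2 hops → 0.0275 ms.
Propagation delays (d/s per hop): 0.127451, 120 ms; sum = 120.127 ms.
End-to-end = 120.2 ms.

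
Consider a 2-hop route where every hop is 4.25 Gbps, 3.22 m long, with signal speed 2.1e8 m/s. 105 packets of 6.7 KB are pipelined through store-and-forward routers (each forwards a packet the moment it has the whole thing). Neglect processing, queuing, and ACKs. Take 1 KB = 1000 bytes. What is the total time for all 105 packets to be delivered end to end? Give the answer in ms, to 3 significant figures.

1.34 ms

Per-hop transmission t_tx = L/R = 53600/4250000000 = 0.0126118 ms.
Per-hop propagation t_prop = 3.22/210000000 = 1.53333e-05 ms.
Pipeline fill: first packet needs 2·t_tx to clear all hops; remaining 104 packets each add one t_tx.
Total = (2+105-1)·t_tx + 2·t_prop = 106·0.0126118 + 2·1.53333e-05 = 1.34 ms.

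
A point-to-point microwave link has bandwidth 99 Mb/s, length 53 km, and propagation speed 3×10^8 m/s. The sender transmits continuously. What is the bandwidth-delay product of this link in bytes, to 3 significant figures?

2190 bytes

Propagation delay = 53000 / 300000000 = 0.000176667 s.
BDP = R × t_prop = 99000000 × 0.000176667 = 17490 bits.
In bytes: 17490/8 = 2190 bytes.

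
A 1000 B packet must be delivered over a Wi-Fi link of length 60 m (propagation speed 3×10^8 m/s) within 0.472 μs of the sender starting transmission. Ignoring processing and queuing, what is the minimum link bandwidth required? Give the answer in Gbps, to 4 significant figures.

29.41 Gbps

L = 8000 bits.
Propagation delay = 60 / 300000000 = 0.2 μs.
Transmission budget = 0.472 − 0.2 = 0.272 μs.
R ≥ L / t_tx = 8000 bits / 2.72e-07 s = 29.41 Gbps.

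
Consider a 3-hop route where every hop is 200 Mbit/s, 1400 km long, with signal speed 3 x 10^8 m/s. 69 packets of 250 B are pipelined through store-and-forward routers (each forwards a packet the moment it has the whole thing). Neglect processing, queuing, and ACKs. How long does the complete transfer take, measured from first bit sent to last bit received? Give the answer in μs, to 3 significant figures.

14700 μs

Per-hop transmission t_tx = L/R = 2000/200000000 = 10 μs.
Per-hop propagation t_prop = 1400000/300000000 = 4666.67 μs.
Pipeline fill: first packet needs 3·t_tx to clear all hops; remaining 68 packets each add one t_tx.
Total = (3+69-1)·t_tx + 3·t_prop = 71·10 + 3·4666.67 = 14700 μs.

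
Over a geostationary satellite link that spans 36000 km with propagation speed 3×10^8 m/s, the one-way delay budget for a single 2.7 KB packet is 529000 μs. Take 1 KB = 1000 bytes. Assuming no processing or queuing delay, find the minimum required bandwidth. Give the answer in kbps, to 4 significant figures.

L = 21600 bits.
Propagation delay = 36000000 / 300000000 = 120000 μs.
Transmission budget = 529000 − 120000 = 409000 μs.
R ≥ L / t_tx = 21600 bits / 0.409 s = 52.81 kbps.

52.81 kbps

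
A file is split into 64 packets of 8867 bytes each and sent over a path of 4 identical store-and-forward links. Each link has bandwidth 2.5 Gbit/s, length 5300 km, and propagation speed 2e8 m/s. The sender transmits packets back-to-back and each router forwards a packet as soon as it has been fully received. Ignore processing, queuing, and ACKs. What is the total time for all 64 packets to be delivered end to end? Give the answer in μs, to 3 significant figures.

Per-hop transmission t_tx = L/R = 70936/2500000000 = 28.3744 μs.
Per-hop propagation t_prop = 5300000/200000000 = 26500 μs.
Pipeline fill: first packet needs 4·t_tx to clear all hops; remaining 63 packets each add one t_tx.
Total = (4+64-1)·t_tx + 4·t_prop = 67·28.3744 + 4·26500 = 108000 μs.

108000 μs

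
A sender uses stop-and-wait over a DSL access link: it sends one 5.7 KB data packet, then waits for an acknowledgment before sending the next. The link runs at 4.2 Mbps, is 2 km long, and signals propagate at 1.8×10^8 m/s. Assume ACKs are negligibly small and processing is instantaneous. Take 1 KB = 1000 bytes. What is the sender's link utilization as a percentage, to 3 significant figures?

99.8 %

t_tx = L/R = 45600/4200000 = 0.0108571 s.
t_prop = 2000/180000000 = 1.11111e-05 s; RTT = 2.22222e-05 s.
Cycle = t_tx + RTT = 0.0108794 s.
Utilization = t_tx / cycle = 0.0108571/0.0108794 = 99.8 %.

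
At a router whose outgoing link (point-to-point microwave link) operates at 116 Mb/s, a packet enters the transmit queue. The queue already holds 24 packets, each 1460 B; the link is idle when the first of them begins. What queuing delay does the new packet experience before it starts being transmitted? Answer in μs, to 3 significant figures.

Each queued packet: L/R = 11680/116000000 = 100.69 μs.
24 queued → 2416.55 μs.
Queuing delay = 2420 μs.

2420 μs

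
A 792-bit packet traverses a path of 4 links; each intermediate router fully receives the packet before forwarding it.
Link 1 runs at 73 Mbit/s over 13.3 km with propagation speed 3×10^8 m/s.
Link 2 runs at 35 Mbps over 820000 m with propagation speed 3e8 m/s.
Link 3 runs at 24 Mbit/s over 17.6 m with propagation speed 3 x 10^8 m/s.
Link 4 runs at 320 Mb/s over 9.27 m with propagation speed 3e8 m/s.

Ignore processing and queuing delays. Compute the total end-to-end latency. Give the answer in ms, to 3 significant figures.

Transmission delays (L/R per hop): 0.0108493, 0.0226286, 0.033, 0.002475 ms; sum = 0.0689529 ms.
Propagation delays (d/s per hop): 0.0443333, 2.73333, 5.86667e-05, 3.09e-05 ms; sum = 2.77776 ms.
End-to-end = 2.85 ms.

2.85 ms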